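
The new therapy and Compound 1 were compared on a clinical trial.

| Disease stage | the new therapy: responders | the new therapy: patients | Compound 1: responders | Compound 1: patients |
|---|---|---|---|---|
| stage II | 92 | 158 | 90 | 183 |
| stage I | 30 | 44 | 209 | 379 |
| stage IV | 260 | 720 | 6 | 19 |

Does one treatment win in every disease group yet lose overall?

Yes

Stage II: the new therapy 92/158 = 58.2%, Compound 1 90/183 = 49.2% → the new therapy
Stage I: the new therapy 30/44 = 68.2%, Compound 1 209/379 = 55.1% → the new therapy
Stage IV: the new therapy 260/720 = 36.1%, Compound 1 6/19 = 31.6% → the new therapy
Overall: the new therapy 382/922 = 41.4%, Compound 1 305/581 = 52.5% → Compound 1
The new therapy wins each disease group but Compound 1 wins overall — the comparison reverses. The new therapy's patients skew toward stage IV, which has a lower base rate.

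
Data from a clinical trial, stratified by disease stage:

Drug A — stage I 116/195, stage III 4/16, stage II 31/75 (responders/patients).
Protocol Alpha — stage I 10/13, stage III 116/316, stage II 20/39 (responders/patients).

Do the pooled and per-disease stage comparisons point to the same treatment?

Stage I: Drug A 116/195 = 59.5%, Protocol Alpha 10/13 = 76.9% → Protocol Alpha
Stage III: Drug A 4/16 = 25.0%, Protocol Alpha 116/316 = 36.7% → Protocol Alpha
Stage II: Drug A 31/75 = 41.3%, Protocol Alpha 20/39 = 51.3% → Protocol Alpha
Overall: Drug A 151/286 = 52.8%, Protocol Alpha 146/368 = 39.7% → Drug A
Protocol Alpha wins each disease group but Drug A wins overall — the comparison reverses. Protocol Alpha's patients skew toward stage III, which has a lower base rate.

No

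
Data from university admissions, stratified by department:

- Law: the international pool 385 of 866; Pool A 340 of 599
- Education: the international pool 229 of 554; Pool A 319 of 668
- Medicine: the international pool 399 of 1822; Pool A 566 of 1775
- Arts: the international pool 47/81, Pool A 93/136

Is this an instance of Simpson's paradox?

No

Law: the international pool 385/866 = 44.5%, Pool A 340/599 = 56.8% → Pool A
Education: the international pool 229/554 = 41.3%, Pool A 319/668 = 47.8% → Pool A
Medicine: the international pool 399/1822 = 21.9%, Pool A 566/1775 = 31.9% → Pool A
Arts: the international pool 47/81 = 58.0%, Pool A 93/136 = 68.4% → Pool A
Overall: the international pool 1060/3323 = 31.9%, Pool A 1318/3178 = 41.5% → Pool A
Pool A wins overall and in every department group — no reversal.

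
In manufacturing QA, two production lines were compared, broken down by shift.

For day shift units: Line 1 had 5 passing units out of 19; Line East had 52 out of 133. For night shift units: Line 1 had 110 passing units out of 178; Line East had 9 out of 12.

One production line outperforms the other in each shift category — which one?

Line East

Day shift: Line 1 5/19 = 26.3%, Line East 52/133 = 39.1% → Line East
Night shift: Line 1 110/178 = 61.8%, Line East 9/12 = 75.0% → Line East
Line East has the higher rate in both groups.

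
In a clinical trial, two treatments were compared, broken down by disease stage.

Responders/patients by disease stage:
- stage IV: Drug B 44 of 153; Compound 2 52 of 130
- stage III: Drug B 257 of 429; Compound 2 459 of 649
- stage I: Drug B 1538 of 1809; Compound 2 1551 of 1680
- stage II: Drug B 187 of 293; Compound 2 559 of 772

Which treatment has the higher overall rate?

Stage IV: Drug B 44/153 = 28.8%, Compound 2 52/130 = 40.0% → Compound 2
Stage III: Drug B 257/429 = 59.9%, Compound 2 459/649 = 70.7% → Compound 2
Stage I: Drug B 1538/1809 = 85.0%, Compound 2 1551/1680 = 92.3% → Compound 2
Stage II: Drug B 187/293 = 63.8%, Compound 2 559/772 = 72.4% → Compound 2
Overall: Drug B 2026/2684 = 75.5%, Compound 2 2621/3231 = 81.1% → Compound 2

Compound 2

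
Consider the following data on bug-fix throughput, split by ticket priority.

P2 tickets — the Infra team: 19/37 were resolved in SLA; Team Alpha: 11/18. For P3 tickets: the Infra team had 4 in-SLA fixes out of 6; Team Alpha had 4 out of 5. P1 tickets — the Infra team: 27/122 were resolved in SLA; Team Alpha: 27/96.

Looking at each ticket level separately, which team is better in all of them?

P2: the Infra team 19/37 = 51.4%, Team Alpha 11/18 = 61.1% → Team Alpha
P3: the Infra team 4/6 = 66.7%, Team Alpha 4/5 = 80.0% → Team Alpha
P1: the Infra team 27/122 = 22.1%, Team Alpha 27/96 = 28.1% → Team Alpha
Team Alpha has the higher rate in all 3 groups.

Team Alpha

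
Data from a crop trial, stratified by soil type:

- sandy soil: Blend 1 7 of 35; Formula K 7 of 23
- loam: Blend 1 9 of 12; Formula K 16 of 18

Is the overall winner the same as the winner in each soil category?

Sandy soil: Blend 1 7/35 = 20.0%, Formula K 7/23 = 30.4% → Formula K
Loam: Blend 1 9/12 = 75.0%, Formula K 16/18 = 88.9% → Formula K
Overall: Blend 1 16/47 = 34.0%, Formula K 23/41 = 56.1% → Formula K
Formula K wins overall and in every soil group — no reversal.

Yes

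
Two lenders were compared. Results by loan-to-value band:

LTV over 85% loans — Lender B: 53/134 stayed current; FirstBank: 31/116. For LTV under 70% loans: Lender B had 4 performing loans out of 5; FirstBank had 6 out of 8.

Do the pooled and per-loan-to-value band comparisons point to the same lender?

Yes

LTV over 85%: Lender B 53/134 = 39.6%, FirstBank 31/116 = 26.7% → Lender B
LTV under 70%: Lender B 4/5 = 80.0%, FirstBank 6/8 = 75.0% → Lender B
Overall: Lender B 57/139 = 41.0%, FirstBank 37/124 = 29.8% → Lender B
Lender B wins overall and in every loan-to-value group — no reversal.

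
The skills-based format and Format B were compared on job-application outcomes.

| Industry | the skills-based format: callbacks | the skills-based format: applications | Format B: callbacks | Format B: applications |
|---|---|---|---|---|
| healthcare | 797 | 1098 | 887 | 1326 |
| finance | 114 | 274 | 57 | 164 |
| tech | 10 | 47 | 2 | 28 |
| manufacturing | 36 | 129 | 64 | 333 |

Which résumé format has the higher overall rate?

Healthcare: the skills-based format 797/1098 = 72.6%, Format B 887/1326 = 66.9% → the skills-based format
Finance: the skills-based format 114/274 = 41.6%, Format B 57/164 = 34.8% → the skills-based format
Tech: the skills-based format 10/47 = 21.3%, Format B 2/28 = 7.1% → the skills-based format
Manufacturing: the skills-based format 36/129 = 27.9%, Format B 64/333 = 19.2% → the skills-based format
Overall: the skills-based format 957/1548 = 61.8%, Format B 1010/1851 = 54.6% → the skills-based format

the skills-based format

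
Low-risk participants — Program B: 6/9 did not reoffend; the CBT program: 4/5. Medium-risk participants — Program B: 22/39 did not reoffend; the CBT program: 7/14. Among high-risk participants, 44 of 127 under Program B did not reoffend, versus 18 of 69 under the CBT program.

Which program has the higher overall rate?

Low-risk: Program B 6/9 = 66.7%, the CBT program 4/5 = 80.0% → the CBT program
Medium-risk: Program B 22/39 = 56.4%, the CBT program 7/14 = 50.0% → Program B
High-risk: Program B 44/127 = 34.6%, the CBT program 18/69 = 26.1% → Program B
Overall: Program B 72/175 = 41.1%, the CBT program 29/88 = 33.0% → Program B
(Neither sweeps every risk group, but Program B has the higher pooled rate.)

Program B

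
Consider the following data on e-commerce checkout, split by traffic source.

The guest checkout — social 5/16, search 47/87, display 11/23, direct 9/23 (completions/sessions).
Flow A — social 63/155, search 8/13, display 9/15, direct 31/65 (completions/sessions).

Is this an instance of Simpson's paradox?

Social: the guest checkout 5/16 = 31.2%, Flow A 63/155 = 40.6% → Flow A
Search: the guest checkout 47/87 = 54.0%, Flow A 8/13 = 61.5% → Flow A
Display: the guest checkout 11/23 = 47.8%, Flow A 9/15 = 60.0% → Flow A
Direct: the guest checkout 9/23 = 39.1%, Flow A 31/65 = 47.7% → Flow A
Overall: the guest checkout 72/149 = 48.3%, Flow A 111/248 = 44.8% → the guest checkout
Flow A wins each traffic group but the guest checkout wins overall — the comparison reverses. Flow A's sessions skew toward social, which has a lower base rate.

Yes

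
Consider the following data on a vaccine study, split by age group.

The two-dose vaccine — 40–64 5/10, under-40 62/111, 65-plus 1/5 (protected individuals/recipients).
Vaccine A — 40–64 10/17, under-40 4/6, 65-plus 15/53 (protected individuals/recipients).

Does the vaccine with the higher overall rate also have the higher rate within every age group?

40–64: the two-dose vaccine 5/10 = 50.0%, Vaccine A 10/17 = 58.8% → Vaccine A
Under-40: the two-dose vaccine 62/111 = 55.9%, Vaccine A 4/6 = 66.7% → Vaccine A
65-plus: the two-dose vaccine 1/5 = 20.0%, Vaccine A 15/53 = 28.3% → Vaccine A
Overall: the two-dose vaccine 68/126 = 54.0%, Vaccine A 29/76 = 38.2% → the two-dose vaccine
Vaccine A wins each age group but the two-dose vaccine wins overall — the comparison reverses. Vaccine A's recipients skew toward 65-plus, which has a lower base rate.

No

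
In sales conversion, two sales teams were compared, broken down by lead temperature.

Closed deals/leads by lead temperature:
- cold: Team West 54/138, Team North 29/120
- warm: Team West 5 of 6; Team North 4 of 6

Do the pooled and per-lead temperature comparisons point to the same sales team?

Cold: Team West 54/138 = 39.1%, Team North 29/120 = 24.2% → Team West
Warm: Team West 5/6 = 83.3%, Team North 4/6 = 66.7% → Team West
Overall: Team West 59/144 = 41.0%, Team North 33/126 = 26.2% → Team West
Team West wins overall and in every lead group — no reversal.

Yes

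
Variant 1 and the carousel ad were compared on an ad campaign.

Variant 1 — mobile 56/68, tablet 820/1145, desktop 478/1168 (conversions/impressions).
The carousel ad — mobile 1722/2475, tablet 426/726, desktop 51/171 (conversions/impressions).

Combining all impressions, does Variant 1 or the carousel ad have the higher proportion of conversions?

Mobile: Variant 1 56/68 = 82.4%, the carousel ad 1722/2475 = 69.6% → Variant 1
Tablet: Variant 1 820/1145 = 71.6%, the carousel ad 426/726 = 58.7% → Variant 1
Desktop: Variant 1 478/1168 = 40.9%, the carousel ad 51/171 = 29.8% → Variant 1
Overall: Variant 1 1354/2381 = 56.9%, the carousel ad 2199/3372 = 65.2% → the carousel ad
(Variant 1 wins every device group but the carousel ad wins overall — Variant 1's impressions skew toward the low-rate desktop group.)

the carousel ad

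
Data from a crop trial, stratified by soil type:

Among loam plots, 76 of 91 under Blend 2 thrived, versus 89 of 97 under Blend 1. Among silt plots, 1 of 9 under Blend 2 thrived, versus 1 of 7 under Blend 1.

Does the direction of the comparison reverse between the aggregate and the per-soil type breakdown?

No

Loam: Blend 2 76/91 = 83.5%, Blend 1 89/97 = 91.8% → Blend 1
Silt: Blend 2 1/9 = 11.1%, Blend 1 1/7 = 14.3% → Blend 1
Overall: Blend 2 77/100 = 77.0%, Blend 1 90/104 = 86.5% → Blend 1
Blend 1 wins overall and in every soil group — no reversal.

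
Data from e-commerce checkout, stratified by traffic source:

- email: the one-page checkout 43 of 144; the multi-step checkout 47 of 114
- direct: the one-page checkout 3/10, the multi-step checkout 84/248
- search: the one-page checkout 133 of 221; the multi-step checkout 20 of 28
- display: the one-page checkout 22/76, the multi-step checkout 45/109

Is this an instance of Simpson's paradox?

Email: the one-page checkout 43/144 = 29.9%, the multi-step checkout 47/114 = 41.2% → the multi-step checkout
Direct: the one-page checkout 3/10 = 30.0%, the multi-step checkout 84/248 = 33.9% → the multi-step checkout
Search: the one-page checkout 133/221 = 60.2%, the multi-step checkout 20/28 = 71.4% → the multi-step checkout
Display: the one-page checkout 22/76 = 28.9%, the multi-step checkout 45/109 = 41.3% → the multi-step checkout
Overall: the one-page checkout 201/451 = 44.6%, the multi-step checkout 196/499 = 39.3% → the one-page checkout
The multi-step checkout wins each traffic group but the one-page checkout wins overall — the comparison reverses. The multi-step checkout's sessions skew toward direct, which has a lower base rate.

Yes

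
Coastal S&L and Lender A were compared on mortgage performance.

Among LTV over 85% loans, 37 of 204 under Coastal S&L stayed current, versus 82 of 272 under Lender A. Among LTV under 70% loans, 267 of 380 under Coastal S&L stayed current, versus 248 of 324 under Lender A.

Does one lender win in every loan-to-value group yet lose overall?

No

LTV over 85%: Coastal S&L 37/204 = 18.1%, Lender A 82/272 = 30.1% → Lender A
LTV under 70%: Coastal S&L 267/380 = 70.3%, Lender A 248/324 = 76.5% → Lender A
Overall: Coastal S&L 304/584 = 52.1%, Lender A 330/596 = 55.4% → Lender A
Lender A wins overall and in every loan-to-value group — no reversal.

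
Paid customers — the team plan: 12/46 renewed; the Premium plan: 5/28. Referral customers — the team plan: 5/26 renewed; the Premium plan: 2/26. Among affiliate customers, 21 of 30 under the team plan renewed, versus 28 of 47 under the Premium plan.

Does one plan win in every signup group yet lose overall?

No

Paid: the team plan 12/46 = 26.1%, the Premium plan 5/28 = 17.9% → the team plan
Referral: the team plan 5/26 = 19.2%, the Premium plan 2/26 = 7.7% → the team plan
Affiliate: the team plan 21/30 = 70.0%, the Premium plan 28/47 = 59.6% → the team plan
Overall: the team plan 38/102 = 37.3%, the Premium plan 35/101 = 34.7% → the team plan
The team plan wins overall and in every signup group — no reversal.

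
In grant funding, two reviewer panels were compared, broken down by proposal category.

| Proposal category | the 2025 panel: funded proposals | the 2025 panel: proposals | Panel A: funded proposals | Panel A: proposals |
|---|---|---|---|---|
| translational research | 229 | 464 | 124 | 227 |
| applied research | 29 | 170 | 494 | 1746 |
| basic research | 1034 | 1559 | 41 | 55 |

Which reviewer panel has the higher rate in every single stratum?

Translational research: the 2025 panel 229/464 = 49.4%, Panel A 124/227 = 54.6% → Panel A
Applied research: the 2025 panel 29/170 = 17.1%, Panel A 494/1746 = 28.3% → Panel A
Basic research: the 2025 panel 1034/1559 = 66.3%, Panel A 41/55 = 74.5% → Panel A
Panel A has the higher rate in all 3 groups.

Panel A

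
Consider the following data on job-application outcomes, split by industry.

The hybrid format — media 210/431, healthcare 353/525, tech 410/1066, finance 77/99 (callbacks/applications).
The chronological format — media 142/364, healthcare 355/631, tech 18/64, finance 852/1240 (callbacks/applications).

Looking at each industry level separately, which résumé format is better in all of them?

the hybrid format

Media: the hybrid format 210/431 = 48.7%, the chronological format 142/364 = 39.0% → the hybrid format
Healthcare: the hybrid format 353/525 = 67.2%, the chronological format 355/631 = 56.3% → the hybrid format
Tech: the hybrid format 410/1066 = 38.5%, the chronological format 18/64 = 28.1% → the hybrid format
Finance: the hybrid format 77/99 = 77.8%, the chronological format 852/1240 = 68.7% → the hybrid format
The hybrid format has the higher rate in all 4 groups.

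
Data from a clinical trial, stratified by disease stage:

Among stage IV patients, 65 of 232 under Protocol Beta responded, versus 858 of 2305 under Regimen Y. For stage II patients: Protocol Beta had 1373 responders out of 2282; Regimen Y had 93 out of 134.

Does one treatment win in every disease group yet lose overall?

Yes

Stage IV: Protocol Beta 65/232 = 28.0%, Regimen Y 858/2305 = 37.2% → Regimen Y
Stage II: Protocol Beta 1373/2282 = 60.2%, Regimen Y 93/134 = 69.4% → Regimen Y
Overall: Protocol Beta 1438/2514 = 57.2%, Regimen Y 951/2439 = 39.0% → Protocol Beta
Regimen Y wins each disease group but Protocol Beta wins overall — the comparison reverses. Regimen Y's patients skew toward stage IV, which has a lower base rate.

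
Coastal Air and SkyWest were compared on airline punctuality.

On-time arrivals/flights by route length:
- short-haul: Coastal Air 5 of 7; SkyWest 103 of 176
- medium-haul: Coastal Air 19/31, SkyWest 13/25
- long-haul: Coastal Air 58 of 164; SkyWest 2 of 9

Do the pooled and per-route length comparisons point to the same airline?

No

Short-haul: Coastal Air 5/7 = 71.4%, SkyWest 103/176 = 58.5% → Coastal Air
Medium-haul: Coastal Air 19/31 = 61.3%, SkyWest 13/25 = 52.0% → Coastal Air
Long-haul: Coastal Air 58/164 = 35.4%, SkyWest 2/9 = 22.2% → Coastal Air
Overall: Coastal Air 82/202 = 40.6%, SkyWest 118/210 = 56.2% → SkyWest
Coastal Air wins each route group but SkyWest wins overall — the comparison reverses. Coastal Air's flights skew toward long-haul, which has a lower base rate.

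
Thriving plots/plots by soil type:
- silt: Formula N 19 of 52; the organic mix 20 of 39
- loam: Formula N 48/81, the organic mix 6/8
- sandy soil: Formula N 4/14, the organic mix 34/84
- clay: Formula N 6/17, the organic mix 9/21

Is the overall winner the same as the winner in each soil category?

No

Silt: Formula N 19/52 = 36.5%, the organic mix 20/39 = 51.3% → the organic mix
Loam: Formula N 48/81 = 59.3%, the organic mix 6/8 = 75.0% → the organic mix
Sandy soil: Formula N 4/14 = 28.6%, the organic mix 34/84 = 40.5% → the organic mix
Clay: Formula N 6/17 = 35.3%, the organic mix 9/21 = 42.9% → the organic mix
Overall: Formula N 77/164 = 47.0%, the organic mix 69/152 = 45.4% → Formula N
The organic mix wins each soil group but Formula N wins overall — the comparison reverses. The organic mix's plots skew toward sandy soil, which has a lower base rate.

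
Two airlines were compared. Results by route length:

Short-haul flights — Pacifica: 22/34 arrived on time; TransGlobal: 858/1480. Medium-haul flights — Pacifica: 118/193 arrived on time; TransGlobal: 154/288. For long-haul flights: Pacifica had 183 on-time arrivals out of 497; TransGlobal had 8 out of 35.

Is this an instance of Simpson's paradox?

Yes

Short-haul: Pacifica 22/34 = 64.7%, TransGlobal 858/1480 = 58.0% → Pacifica
Medium-haul: Pacifica 118/193 = 61.1%, TransGlobal 154/288 = 53.5% → Pacifica
Long-haul: Pacifica 183/497 = 36.8%, TransGlobal 8/35 = 22.9% → Pacifica
Overall: Pacifica 323/724 = 44.6%, TransGlobal 1020/1803 = 56.6% → TransGlobal
Pacifica wins each route group but TransGlobal wins overall — the comparison reverses. Pacifica's flights skew toward long-haul, which has a lower base rate.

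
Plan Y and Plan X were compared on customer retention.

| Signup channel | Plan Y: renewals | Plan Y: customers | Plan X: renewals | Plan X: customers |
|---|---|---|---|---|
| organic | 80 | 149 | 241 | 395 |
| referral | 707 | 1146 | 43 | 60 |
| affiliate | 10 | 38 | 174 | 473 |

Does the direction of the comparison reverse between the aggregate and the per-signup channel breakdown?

Organic: Plan Y 80/149 = 53.7%, Plan X 241/395 = 61.0% → Plan X
Referral: Plan Y 707/1146 = 61.7%, Plan X 43/60 = 71.7% → Plan X
Affiliate: Plan Y 10/38 = 26.3%, Plan X 174/473 = 36.8% → Plan X
Overall: Plan Y 797/1333 = 59.8%, Plan X 458/928 = 49.4% → Plan Y
Plan X wins each signup group but Plan Y wins overall — the comparison reverses. Plan X's customers skew toward affiliate, which has a lower base rate.

Yes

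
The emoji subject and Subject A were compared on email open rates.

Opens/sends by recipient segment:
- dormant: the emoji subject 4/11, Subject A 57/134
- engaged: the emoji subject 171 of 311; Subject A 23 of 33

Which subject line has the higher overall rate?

Dormant: the emoji subject 4/11 = 36.4%, Subject A 57/134 = 42.5% → Subject A
Engaged: the emoji subject 171/311 = 55.0%, Subject A 23/33 = 69.7% → Subject A
Overall: the emoji subject 175/322 = 54.3%, Subject A 80/167 = 47.9% → the emoji subject
(Subject A wins every recipient group but the emoji subject wins overall — Subject A's sends skew toward the low-rate dormant group.)

the emoji subject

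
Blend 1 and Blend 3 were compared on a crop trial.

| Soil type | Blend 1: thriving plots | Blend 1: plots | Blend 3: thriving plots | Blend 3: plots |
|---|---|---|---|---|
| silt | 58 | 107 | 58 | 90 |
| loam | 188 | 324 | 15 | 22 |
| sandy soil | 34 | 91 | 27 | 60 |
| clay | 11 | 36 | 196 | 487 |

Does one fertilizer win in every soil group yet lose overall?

Silt: Blend 1 58/107 = 54.2%, Blend 3 58/90 = 64.4% → Blend 3
Loam: Blend 1 188/324 = 58.0%, Blend 3 15/22 = 68.2% → Blend 3
Sandy soil: Blend 1 34/91 = 37.4%, Blend 3 27/60 = 45.0% → Blend 3
Clay: Blend 1 11/36 = 30.6%, Blend 3 196/487 = 40.2% → Blend 3
Overall: Blend 1 291/558 = 52.2%, Blend 3 296/659 = 44.9% → Blend 1
Blend 3 wins each soil group but Blend 1 wins overall — the comparison reverses. Blend 3's plots skew toward clay, which has a lower base rate.

Yes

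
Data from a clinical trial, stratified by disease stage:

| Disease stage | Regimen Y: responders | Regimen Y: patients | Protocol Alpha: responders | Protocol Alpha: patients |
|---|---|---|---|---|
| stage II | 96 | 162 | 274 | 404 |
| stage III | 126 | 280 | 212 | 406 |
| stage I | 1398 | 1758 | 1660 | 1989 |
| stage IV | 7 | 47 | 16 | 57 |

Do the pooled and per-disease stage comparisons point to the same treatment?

Stage II: Regimen Y 96/162 = 59.3%, Protocol Alpha 274/404 = 67.8% → Protocol Alpha
Stage III: Regimen Y 126/280 = 45.0%, Protocol Alpha 212/406 = 52.2% → Protocol Alpha
Stage I: Regimen Y 1398/1758 = 79.5%, Protocol Alpha 1660/1989 = 83.5% → Protocol Alpha
Stage IV: Regimen Y 7/47 = 14.9%, Protocol Alpha 16/57 = 28.1% → Protocol Alpha
Overall: Regimen Y 1627/2247 = 72.4%, Protocol Alpha 2162/2856 = 75.7% → Protocol Alpha
Protocol Alpha wins overall and in every disease group — no reversal.

Yes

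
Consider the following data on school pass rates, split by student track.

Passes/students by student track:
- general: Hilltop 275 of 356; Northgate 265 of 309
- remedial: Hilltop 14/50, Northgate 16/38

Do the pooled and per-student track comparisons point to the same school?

Yes

General: Hilltop 275/356 = 77.2%, Northgate 265/309 = 85.8% → Northgate
Remedial: Hilltop 14/50 = 28.0%, Northgate 16/38 = 42.1% → Northgate
Overall: Hilltop 289/406 = 71.2%, Northgate 281/347 = 81.0% → Northgate
Northgate wins overall and in every student group — no reversal.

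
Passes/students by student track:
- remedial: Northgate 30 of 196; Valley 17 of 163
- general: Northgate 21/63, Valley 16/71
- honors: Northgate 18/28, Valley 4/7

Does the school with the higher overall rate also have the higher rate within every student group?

Remedial: Northgate 30/196 = 15.3%, Valley 17/163 = 10.4% → Northgate
General: Northgate 21/63 = 33.3%, Valley 16/71 = 22.5% → Northgate
Honors: Northgate 18/28 = 64.3%, Valley 4/7 = 57.1% → Northgate
Overall: Northgate 69/287 = 24.0%, Valley 37/241 = 15.4% → Northgate
Northgate wins overall and in every student group — no reversal.

Yes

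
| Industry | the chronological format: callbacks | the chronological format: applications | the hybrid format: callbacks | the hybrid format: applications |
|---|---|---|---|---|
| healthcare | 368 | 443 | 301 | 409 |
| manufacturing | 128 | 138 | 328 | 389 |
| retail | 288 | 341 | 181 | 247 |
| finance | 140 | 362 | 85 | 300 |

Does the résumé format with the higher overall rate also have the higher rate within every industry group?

Healthcare: the chronological format 368/443 = 83.1%, the hybrid format 301/409 = 73.6% → the chronological format
Manufacturing: the chronological format 128/138 = 92.8%, the hybrid format 328/389 = 84.3% → the chronological format
Retail: the chronological format 288/341 = 84.5%, the hybrid format 181/247 = 73.3% → the chronological format
Finance: the chronological format 140/362 = 38.7%, the hybrid format 85/300 = 28.3% → the chronological format
Overall: the chronological format 924/1284 = 72.0%, the hybrid format 895/1345 = 66.5% → the chronological format
The chronological format wins overall and in every industry group — no reversal.

Yes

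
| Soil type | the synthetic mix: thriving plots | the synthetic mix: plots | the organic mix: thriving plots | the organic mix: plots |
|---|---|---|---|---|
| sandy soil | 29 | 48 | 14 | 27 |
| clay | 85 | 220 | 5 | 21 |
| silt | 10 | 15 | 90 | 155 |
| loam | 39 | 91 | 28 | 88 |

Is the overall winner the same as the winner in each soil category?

Sandy soil: the synthetic mix 29/48 = 60.4%, the organic mix 14/27 = 51.9% → the synthetic mix
Clay: the synthetic mix 85/220 = 38.6%, the organic mix 5/21 = 23.8% → the synthetic mix
Silt: the synthetic mix 10/15 = 66.7%, the organic mix 90/155 = 58.1% → the synthetic mix
Loam: the synthetic mix 39/91 = 42.9%, the organic mix 28/88 = 31.8% → the synthetic mix
Overall: the synthetic mix 163/374 = 43.6%, the organic mix 137/291 = 47.1% → the organic mix
The synthetic mix wins each soil group but the organic mix wins overall — the comparison reverses. The synthetic mix's plots skew toward clay, which has a lower base rate.

No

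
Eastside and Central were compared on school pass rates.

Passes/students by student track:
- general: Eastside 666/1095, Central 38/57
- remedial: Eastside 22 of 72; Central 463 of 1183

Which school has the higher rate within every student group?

Central

General: Eastside 666/1095 = 60.8%, Central 38/57 = 66.7% → Central
Remedial: Eastside 22/72 = 30.6%, Central 463/1183 = 39.1% → Central
Central has the higher rate in both groups.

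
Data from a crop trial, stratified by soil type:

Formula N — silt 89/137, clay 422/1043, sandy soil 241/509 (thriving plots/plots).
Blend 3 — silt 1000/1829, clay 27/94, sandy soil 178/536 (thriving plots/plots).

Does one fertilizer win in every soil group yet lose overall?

Silt: Formula N 89/137 = 65.0%, Blend 3 1000/1829 = 54.7% → Formula N
Clay: Formula N 422/1043 = 40.5%, Blend 3 27/94 = 28.7% → Formula N
Sandy soil: Formula N 241/509 = 47.3%, Blend 3 178/536 = 33.2% → Formula N
Overall: Formula N 752/1689 = 44.5%, Blend 3 1205/2459 = 49.0% → Blend 3
Formula N wins each soil group but Blend 3 wins overall — the comparison reverses. Formula N's plots skew toward clay, which has a lower base rate.

Yes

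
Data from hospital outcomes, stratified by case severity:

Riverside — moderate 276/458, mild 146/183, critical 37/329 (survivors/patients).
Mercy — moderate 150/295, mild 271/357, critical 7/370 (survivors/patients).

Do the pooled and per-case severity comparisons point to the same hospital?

Moderate: Riverside 276/458 = 60.3%, Mercy 150/295 = 50.8% → Riverside
Mild: Riverside 146/183 = 79.8%, Mercy 271/357 = 75.9% → Riverside
Critical: Riverside 37/329 = 11.2%, Mercy 7/370 = 1.9% → Riverside
Overall: Riverside 459/970 = 47.3%, Mercy 428/1022 = 41.9% → Riverside
Riverside wins overall and in every case group — no reversal.

Yes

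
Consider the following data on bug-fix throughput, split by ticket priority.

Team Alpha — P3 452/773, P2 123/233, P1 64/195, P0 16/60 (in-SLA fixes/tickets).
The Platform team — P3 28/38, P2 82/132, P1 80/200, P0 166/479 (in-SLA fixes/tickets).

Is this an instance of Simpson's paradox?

Yes

P3: Team Alpha 452/773 = 58.5%, the Platform team 28/38 = 73.7% → the Platform team
P2: Team Alpha 123/233 = 52.8%, the Platform team 82/132 = 62.1% → the Platform team
P1: Team Alpha 64/195 = 32.8%, the Platform team 80/200 = 40.0% → the Platform team
P0: Team Alpha 16/60 = 26.7%, the Platform team 166/479 = 34.7% → the Platform team
Overall: Team Alpha 655/1261 = 51.9%, the Platform team 356/849 = 41.9% → Team Alpha
The Platform team wins each ticket group but Team Alpha wins overall — the comparison reverses. The Platform team's tickets skew toward P0, which has a lower base rate.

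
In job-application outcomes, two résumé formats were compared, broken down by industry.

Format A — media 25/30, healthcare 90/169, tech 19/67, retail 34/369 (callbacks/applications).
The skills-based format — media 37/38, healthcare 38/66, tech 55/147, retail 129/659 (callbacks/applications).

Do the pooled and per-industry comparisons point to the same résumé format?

Media: Format A 25/30 = 83.3%, the skills-based format 37/38 = 97.4% → the skills-based format
Healthcare: Format A 90/169 = 53.3%, the skills-based format 38/66 = 57.6% → the skills-based format
Tech: Format A 19/67 = 28.4%, the skills-based format 55/147 = 37.4% → the skills-based format
Retail: Format A 34/369 = 9.2%, the skills-based format 129/659 = 19.6% → the skills-based format
Overall: Format A 168/635 = 26.5%, the skills-based format 259/910 = 28.5% → the skills-based format
The skills-based format wins overall and in every industry group — no reversal.

Yes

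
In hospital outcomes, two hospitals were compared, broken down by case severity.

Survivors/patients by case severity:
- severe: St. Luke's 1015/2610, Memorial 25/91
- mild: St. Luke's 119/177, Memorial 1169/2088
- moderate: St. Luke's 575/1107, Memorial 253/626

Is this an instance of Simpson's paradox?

Severe: St. Luke's 1015/2610 = 38.9%, Memorial 25/91 = 27.5% → St. Luke's
Mild: St. Luke's 119/177 = 67.2%, Memorial 1169/2088 = 56.0% → St. Luke's
Moderate: St. Luke's 575/1107 = 51.9%, Memorial 253/626 = 40.4% → St. Luke's
Overall: St. Luke's 1709/3894 = 43.9%, Memorial 1447/2805 = 51.6% → Memorial
St. Luke's wins each case group but Memorial wins overall — the comparison reverses. St. Luke's's patients skew toward severe, which has a lower base rate.

Yes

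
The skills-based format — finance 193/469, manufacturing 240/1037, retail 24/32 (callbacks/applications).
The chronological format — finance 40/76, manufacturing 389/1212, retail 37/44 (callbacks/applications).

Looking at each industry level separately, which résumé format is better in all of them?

Finance: the skills-based format 193/469 = 41.2%, the chronological format 40/76 = 52.6% → the chronological format
Manufacturing: the skills-based format 240/1037 = 23.1%, the chronological format 389/1212 = 32.1% → the chronological format
Retail: the skills-based format 24/32 = 75.0%, the chronological format 37/44 = 84.1% → the chronological format
The chronological format has the higher rate in all 3 groups.

the chronological format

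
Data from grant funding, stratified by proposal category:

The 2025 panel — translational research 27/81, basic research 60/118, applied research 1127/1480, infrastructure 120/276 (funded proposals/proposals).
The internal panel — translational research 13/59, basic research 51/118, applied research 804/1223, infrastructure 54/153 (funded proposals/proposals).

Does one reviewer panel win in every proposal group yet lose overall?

Translational research: the 2025 panel 27/81 = 33.3%, the internal panel 13/59 = 22.0% → the 2025 panel
Basic research: the 2025 panel 60/118 = 50.8%, the internal panel 51/118 = 43.2% → the 2025 panel
Applied research: the 2025 panel 1127/1480 = 76.1%, the internal panel 804/1223 = 65.7% → the 2025 panel
Infrastructure: the 2025 panel 120/276 = 43.5%, the internal panel 54/153 = 35.3% → the 2025 panel
Overall: the 2025 panel 1334/1955 = 68.2%, the internal panel 922/1553 = 59.4% → the 2025 panel
The 2025 panel wins overall and in every proposal group — no reversal.

No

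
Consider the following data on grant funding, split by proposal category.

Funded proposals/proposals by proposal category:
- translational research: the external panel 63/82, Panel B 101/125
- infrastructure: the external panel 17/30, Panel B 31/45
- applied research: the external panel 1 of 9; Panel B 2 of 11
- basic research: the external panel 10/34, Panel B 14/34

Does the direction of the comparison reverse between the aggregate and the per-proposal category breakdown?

Translational research: the external panel 63/82 = 76.8%, Panel B 101/125 = 80.8% → Panel B
Infrastructure: the external panel 17/30 = 56.7%, Panel B 31/45 = 68.9% → Panel B
Applied research: the external panel 1/9 = 11.1%, Panel B 2/11 = 18.2% → Panel B
Basic research: the external panel 10/34 = 29.4%, Panel B 14/34 = 41.2% → Panel B
Overall: the external panel 91/155 = 58.7%, Panel B 148/215 = 68.8% → Panel B
Panel B wins overall and in every proposal group — no reversal.

No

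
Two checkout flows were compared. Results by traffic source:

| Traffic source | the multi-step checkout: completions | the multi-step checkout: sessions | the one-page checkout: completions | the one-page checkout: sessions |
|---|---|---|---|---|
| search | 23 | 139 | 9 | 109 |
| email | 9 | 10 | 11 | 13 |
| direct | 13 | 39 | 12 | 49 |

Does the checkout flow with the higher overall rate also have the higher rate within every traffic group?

Yes

Search: the multi-step checkout 23/139 = 16.5%, the one-page checkout 9/109 = 8.3% → the multi-step checkout
Email: the multi-step checkout 9/10 = 90.0%, the one-page checkout 11/13 = 84.6% → the multi-step checkout
Direct: the multi-step checkout 13/39 = 33.3%, the one-page checkout 12/49 = 24.5% → the multi-step checkout
Overall: the multi-step checkout 45/188 = 23.9%, the one-page checkout 32/171 = 18.7% → the multi-step checkout
The multi-step checkout wins overall and in every traffic group — no reversal.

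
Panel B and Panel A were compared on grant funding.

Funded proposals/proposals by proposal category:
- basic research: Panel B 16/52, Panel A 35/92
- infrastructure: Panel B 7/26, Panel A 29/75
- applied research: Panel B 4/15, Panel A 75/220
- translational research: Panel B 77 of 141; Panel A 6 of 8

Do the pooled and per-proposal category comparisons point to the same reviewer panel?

Basic research: Panel B 16/52 = 30.8%, Panel A 35/92 = 38.0% → Panel A
Infrastructure: Panel B 7/26 = 26.9%, Panel A 29/75 = 38.7% → Panel A
Applied research: Panel B 4/15 = 26.7%, Panel A 75/220 = 34.1% → Panel A
Translational research: Panel B 77/141 = 54.6%, Panel A 6/8 = 75.0% → Panel A
Overall: Panel B 104/234 = 44.4%, Panel A 145/395 = 36.7% → Panel B
Panel A wins each proposal group but Panel B wins overall — the comparison reverses. Panel A's proposals skew toward applied research, which has a lower base rate.

No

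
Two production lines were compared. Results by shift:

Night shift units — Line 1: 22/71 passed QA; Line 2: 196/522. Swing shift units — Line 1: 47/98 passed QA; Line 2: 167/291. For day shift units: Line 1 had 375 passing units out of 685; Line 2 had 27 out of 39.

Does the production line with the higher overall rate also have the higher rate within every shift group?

Night shift: Line 1 22/71 = 31.0%, Line 2 196/522 = 37.5% → Line 2
Swing shift: Line 1 47/98 = 48.0%, Line 2 167/291 = 57.4% → Line 2
Day shift: Line 1 375/685 = 54.7%, Line 2 27/39 = 69.2% → Line 2
Overall: Line 1 444/854 = 52.0%, Line 2 390/852 = 45.8% → Line 1
Line 2 wins each shift group but Line 1 wins overall — the comparison reverses. Line 2's units skew toward night shift, which has a lower base rate.

No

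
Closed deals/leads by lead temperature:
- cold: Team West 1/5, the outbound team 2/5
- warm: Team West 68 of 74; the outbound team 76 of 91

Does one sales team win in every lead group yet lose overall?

No

Cold: Team West 1/5 = 20.0%, the outbound team 2/5 = 40.0% → the outbound team
Warm: Team West 68/74 = 91.9%, the outbound team 76/91 = 83.5% → Team West
Overall: Team West 69/79 = 87.3%, the outbound team 78/96 = 81.2% → Team West
Neither sweeps: Team West wins 1 of 2 groups, the outbound team wins 1. Team West wins overall but not every group — no Simpson reversal.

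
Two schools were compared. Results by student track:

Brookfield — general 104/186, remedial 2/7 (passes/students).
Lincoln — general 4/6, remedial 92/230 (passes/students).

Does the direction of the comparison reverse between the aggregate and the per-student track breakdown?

General: Brookfield 104/186 = 55.9%, Lincoln 4/6 = 66.7% → Lincoln
Remedial: Brookfield 2/7 = 28.6%, Lincoln 92/230 = 40.0% → Lincoln
Overall: Brookfield 106/193 = 54.9%, Lincoln 96/236 = 40.7% → Brookfield
Lincoln wins each student group but Brookfield wins overall — the comparison reverses. Lincoln's students skew toward remedial, which has a lower base rate.

Yes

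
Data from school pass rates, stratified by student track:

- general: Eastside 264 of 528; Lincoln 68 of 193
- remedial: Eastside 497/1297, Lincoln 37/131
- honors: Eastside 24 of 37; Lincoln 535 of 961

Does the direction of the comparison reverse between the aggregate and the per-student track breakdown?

Yes

General: Eastside 264/528 = 50.0%, Lincoln 68/193 = 35.2% → Eastside
Remedial: Eastside 497/1297 = 38.3%, Lincoln 37/131 = 28.2% → Eastside
Honors: Eastside 24/37 = 64.9%, Lincoln 535/961 = 55.7% → Eastside
Overall: Eastside 785/1862 = 42.2%, Lincoln 640/1285 = 49.8% → Lincoln
Eastside wins each student group but Lincoln wins overall — the comparison reverses. Eastside's students skew toward remedial, which has a lower base rate.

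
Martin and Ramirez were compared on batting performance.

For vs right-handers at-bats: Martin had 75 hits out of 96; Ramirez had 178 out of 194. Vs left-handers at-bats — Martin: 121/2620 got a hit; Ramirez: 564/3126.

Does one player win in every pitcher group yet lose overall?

No

Vs right-handers: Martin 75/96 = 78.1%, Ramirez 178/194 = 91.8% → Ramirez
Vs left-handers: Martin 121/2620 = 4.6%, Ramirez 564/3126 = 18.0% → Ramirez
Overall: Martin 196/2716 = 7.2%, Ramirez 742/3320 = 22.3% → Ramirez
Ramirez wins overall and in every pitcher group — no reversal.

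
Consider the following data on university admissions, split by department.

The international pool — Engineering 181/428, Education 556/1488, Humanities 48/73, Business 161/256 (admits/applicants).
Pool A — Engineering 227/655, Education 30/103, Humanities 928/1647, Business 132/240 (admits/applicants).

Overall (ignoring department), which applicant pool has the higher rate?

Pool A

Engineering: the international pool 181/428 = 42.3%, Pool A 227/655 = 34.7% → the international pool
Education: the international pool 556/1488 = 37.4%, Pool A 30/103 = 29.1% → the international pool
Humanities: the international pool 48/73 = 65.8%, Pool A 928/1647 = 56.3% → the international pool
Business: the international pool 161/256 = 62.9%, Pool A 132/240 = 55.0% → the international pool
Overall: the international pool 946/2245 = 42.1%, Pool A 1317/2645 = 49.8% → Pool A
(The international pool wins every department group but Pool A wins overall — the international pool's applicants skew toward the low-rate Education group.)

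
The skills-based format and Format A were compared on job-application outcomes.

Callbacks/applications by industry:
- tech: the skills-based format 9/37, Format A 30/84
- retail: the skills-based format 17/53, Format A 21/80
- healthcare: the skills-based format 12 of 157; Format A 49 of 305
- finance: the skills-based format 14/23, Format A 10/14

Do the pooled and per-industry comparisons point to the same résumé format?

No

Tech: the skills-based format 9/37 = 24.3%, Format A 30/84 = 35.7% → Format A
Retail: the skills-based format 17/53 = 32.1%, Format A 21/80 = 26.2% → the skills-based format
Healthcare: the skills-based format 12/157 = 7.6%, Format A 49/305 = 16.1% → Format A
Finance: the skills-based format 14/23 = 60.9%, Format A 10/14 = 71.4% → Format A
Overall: the skills-based format 52/270 = 19.3%, Format A 110/483 = 22.8% → Format A
Neither sweeps: the skills-based format wins 1 of 4 groups, Format A wins 3. Format A wins overall but not every group — no Simpson reversal.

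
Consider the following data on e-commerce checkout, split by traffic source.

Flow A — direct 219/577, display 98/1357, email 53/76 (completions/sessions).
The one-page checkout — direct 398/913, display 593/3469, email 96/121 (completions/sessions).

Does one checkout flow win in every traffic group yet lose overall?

No

Direct: Flow A 219/577 = 38.0%, the one-page checkout 398/913 = 43.6% → the one-page checkout
Display: Flow A 98/1357 = 7.2%, the one-page checkout 593/3469 = 17.1% → the one-page checkout
Email: Flow A 53/76 = 69.7%, the one-page checkout 96/121 = 79.3% → the one-page checkout
Overall: Flow A 370/2010 = 18.4%, the one-page checkout 1087/4503 = 24.1% → the one-page checkout
The one-page checkout wins overall and in every traffic group — no reversal.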